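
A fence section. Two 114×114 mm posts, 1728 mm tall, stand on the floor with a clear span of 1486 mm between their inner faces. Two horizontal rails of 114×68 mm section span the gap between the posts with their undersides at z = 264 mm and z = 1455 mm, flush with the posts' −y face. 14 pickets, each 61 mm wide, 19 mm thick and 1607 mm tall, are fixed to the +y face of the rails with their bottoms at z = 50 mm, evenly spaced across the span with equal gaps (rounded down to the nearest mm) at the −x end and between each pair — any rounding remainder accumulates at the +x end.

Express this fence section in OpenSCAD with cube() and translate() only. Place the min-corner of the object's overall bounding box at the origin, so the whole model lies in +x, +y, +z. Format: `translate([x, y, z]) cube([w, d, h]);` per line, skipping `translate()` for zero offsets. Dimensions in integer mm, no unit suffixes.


cube([114, 114, 1728]);
translate([1600, 0, 0]) cube([114, 114, 1728]);
translate([114, 0, 264]) cube([1486, 114, 68]);
translate([114, 0, 1455]) cube([1486, 114, 68]);
translate([156, 114, 50]) cube([61, 19, 1607]);
translate([259, 114, 50]) cube([61, 19, 1607]);
translate([362, 114, 50]) cube([61, 19, 1607]);
translate([465, 114, 50]) cube([61, 19, 1607]);
translate([568, 114, 50]) cube([61, 19, 1607]);
translate([671, 114, 50]) cube([61, 19, 1607]);
translate([774, 114, 50]) cube([61, 19, 1607]);
translate([877, 114, 50]) cube([61, 19, 1607]);
translate([980, 114, 50]) cube([61, 19, 1607]);
translate([1083, 114, 50]) cube([61, 19, 1607]);
translate([1186, 114, 50]) cube([61, 19, 1607]);
translate([1289, 114, 50]) cube([61, 19, 1607]);
translate([1392, 114, 50]) cube([61, 19, 1607]);
translate([1495, 114, 50]) cube([61, 19, 1607]);


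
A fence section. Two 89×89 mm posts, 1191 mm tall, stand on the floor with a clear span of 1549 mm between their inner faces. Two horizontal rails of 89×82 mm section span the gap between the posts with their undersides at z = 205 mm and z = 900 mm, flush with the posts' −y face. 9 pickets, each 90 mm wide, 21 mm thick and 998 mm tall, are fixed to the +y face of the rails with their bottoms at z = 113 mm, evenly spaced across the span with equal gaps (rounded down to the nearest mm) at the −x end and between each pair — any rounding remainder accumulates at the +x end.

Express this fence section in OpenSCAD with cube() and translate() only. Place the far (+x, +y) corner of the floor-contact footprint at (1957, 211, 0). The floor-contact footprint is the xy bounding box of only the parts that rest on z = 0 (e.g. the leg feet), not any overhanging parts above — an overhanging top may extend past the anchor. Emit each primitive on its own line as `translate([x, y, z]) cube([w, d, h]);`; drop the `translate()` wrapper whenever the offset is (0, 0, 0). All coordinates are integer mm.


translate([230, 122, 0]) cube([89, 89, 1191]);
translate([1868, 122, 0]) cube([89, 89, 1191]);
translate([319, 122, 205]) cube([1549, 89, 82]);
translate([319, 122, 900]) cube([1549, 89, 82]);
translate([392, 211, 113]) cube([90, 21, 998]);
translate([555, 211, 113]) cube([90, 21, 998]);
translate([718, 211, 113]) cube([90, 21, 998]);
translate([881, 211, 113]) cube([90, 21, 998]);
translate([1044, 211, 113]) cube([90, 21, 998]);
translate([1207, 211, 113]) cube([90, 21, 998]);
translate([1370, 211, 113]) cube([90, 21, 998]);
translate([1533, 211, 113]) cube([90, 21, 998]);
translate([1696, 211, 113]) cube([90, 21, 998]);


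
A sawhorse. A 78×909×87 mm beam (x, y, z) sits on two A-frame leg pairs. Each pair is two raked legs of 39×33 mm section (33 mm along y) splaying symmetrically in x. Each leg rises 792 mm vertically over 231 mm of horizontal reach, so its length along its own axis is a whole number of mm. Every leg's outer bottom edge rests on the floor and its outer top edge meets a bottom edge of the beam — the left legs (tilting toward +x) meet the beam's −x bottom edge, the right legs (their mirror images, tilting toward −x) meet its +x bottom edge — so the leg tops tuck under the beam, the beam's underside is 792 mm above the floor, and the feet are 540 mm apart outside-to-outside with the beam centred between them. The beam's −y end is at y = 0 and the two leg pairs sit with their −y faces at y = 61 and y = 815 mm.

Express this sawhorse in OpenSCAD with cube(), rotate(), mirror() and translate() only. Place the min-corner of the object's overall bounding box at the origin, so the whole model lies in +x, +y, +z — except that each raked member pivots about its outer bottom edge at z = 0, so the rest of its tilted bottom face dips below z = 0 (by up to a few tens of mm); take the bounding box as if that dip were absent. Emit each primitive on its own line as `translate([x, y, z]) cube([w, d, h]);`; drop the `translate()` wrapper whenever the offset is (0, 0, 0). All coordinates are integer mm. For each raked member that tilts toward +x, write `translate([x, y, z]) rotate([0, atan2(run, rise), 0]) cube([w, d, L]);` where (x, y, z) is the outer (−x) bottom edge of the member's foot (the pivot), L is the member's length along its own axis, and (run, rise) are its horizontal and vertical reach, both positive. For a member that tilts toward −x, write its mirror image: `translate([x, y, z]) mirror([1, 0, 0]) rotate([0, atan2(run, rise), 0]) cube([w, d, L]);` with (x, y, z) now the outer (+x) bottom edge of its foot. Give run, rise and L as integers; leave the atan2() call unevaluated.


// leg length = √(231² + 792²) = 825
// right-leg outer foot x = 2·231 + 78 = 540
// beam min-corner = (231, 0, 792)
translate([231, 0, 792]) cube([78, 909, 87]);
translate([0, 61, 0]) rotate([0, atan2(231, 792), 0]) cube([39, 33, 825]);
translate([540, 61, 0]) mirror([1, 0, 0]) rotate([0, atan2(231, 792), 0]) cube([39, 33, 825]);
translate([0, 815, 0]) rotate([0, atan2(231, 792), 0]) cube([39, 33, 825]);
translate([540, 815, 0]) mirror([1, 0, 0]) rotate([0, atan2(231, 792), 0]) cube([39, 33, 825]);


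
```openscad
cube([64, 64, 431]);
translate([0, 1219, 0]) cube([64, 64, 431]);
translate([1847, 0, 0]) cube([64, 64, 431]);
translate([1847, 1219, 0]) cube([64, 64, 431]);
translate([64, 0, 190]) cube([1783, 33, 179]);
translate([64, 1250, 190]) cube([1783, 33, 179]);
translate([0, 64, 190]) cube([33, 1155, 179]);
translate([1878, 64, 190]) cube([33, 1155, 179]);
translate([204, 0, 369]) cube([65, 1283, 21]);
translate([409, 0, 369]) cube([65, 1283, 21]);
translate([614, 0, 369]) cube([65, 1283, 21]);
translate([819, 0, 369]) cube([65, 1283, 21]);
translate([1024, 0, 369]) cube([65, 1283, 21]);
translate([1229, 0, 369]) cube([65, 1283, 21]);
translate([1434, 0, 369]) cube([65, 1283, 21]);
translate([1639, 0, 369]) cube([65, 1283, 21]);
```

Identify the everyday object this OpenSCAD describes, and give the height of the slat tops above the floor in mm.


A bed frame. The slat-top height is 390 mm.

Four posts, four rails, and a row of slats — a bed frame. Slats sit on the rails at z = 190 + 179 = 369; with slat thickness 21, the top is 390 mm.


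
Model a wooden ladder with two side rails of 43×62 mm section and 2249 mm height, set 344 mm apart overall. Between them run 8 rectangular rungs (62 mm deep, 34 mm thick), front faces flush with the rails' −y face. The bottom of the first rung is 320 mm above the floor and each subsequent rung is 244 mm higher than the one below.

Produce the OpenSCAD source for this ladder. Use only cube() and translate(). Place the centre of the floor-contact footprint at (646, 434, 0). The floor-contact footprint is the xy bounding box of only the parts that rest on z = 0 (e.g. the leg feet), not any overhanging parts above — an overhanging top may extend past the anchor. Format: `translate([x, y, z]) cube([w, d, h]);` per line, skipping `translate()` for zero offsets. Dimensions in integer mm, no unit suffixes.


translate([474, 403, 0]) cube([43, 62, 2249]);
translate([775, 403, 0]) cube([43, 62, 2249]);
translate([517, 403, 320]) cube([258, 62, 34]);
translate([517, 403, 564]) cube([258, 62, 34]);
translate([517, 403, 808]) cube([258, 62, 34]);
translate([517, 403, 1052]) cube([258, 62, 34]);
translate([517, 403, 1296]) cube([258, 62, 34]);
translate([517, 403, 1540]) cube([258, 62, 34]);
translate([517, 403, 1784]) cube([258, 62, 34]);
translate([517, 403, 2028]) cube([258, 62, 34]);


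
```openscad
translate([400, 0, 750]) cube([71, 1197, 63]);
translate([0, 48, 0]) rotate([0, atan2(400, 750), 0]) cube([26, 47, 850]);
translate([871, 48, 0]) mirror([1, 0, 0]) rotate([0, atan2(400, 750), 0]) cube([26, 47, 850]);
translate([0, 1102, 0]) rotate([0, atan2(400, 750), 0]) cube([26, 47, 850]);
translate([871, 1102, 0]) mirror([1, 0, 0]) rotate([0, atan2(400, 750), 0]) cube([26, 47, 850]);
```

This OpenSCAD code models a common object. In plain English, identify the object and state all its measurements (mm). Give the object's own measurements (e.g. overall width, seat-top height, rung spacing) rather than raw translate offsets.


A sawhorse. A 71×1197×63 mm beam (x, y, z) sits on two A-frame leg pairs. Each pair is two raked legs of 26×47 mm section (47 mm along y) splaying symmetrically in x. Each leg rises 750 mm vertically over 400 mm of horizontal reach and is 850 mm long along its own axis. Every leg's outer bottom edge rests on the floor and its outer top edge meets a bottom edge of the beam — the left legs (tilting toward +x) meet the beam's −x bottom edge, the right legs (their mirror images, tilting toward −x) meet its +x bottom edge — so the leg tops tuck under the beam, the beam's underside is 750 mm above the floor, and the feet are 871 mm apart outside-to-outside with the beam centred between them. The two leg pairs are set in 48 mm from either end of the beam.


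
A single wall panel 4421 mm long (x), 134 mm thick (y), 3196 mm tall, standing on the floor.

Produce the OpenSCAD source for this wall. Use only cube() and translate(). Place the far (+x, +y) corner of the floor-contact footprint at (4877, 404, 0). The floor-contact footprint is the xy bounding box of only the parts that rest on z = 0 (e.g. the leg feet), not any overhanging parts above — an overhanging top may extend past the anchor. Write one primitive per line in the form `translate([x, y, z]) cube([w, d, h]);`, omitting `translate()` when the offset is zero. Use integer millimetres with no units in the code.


translate([456, 270, 0]) cube([4421, 134, 3196]);


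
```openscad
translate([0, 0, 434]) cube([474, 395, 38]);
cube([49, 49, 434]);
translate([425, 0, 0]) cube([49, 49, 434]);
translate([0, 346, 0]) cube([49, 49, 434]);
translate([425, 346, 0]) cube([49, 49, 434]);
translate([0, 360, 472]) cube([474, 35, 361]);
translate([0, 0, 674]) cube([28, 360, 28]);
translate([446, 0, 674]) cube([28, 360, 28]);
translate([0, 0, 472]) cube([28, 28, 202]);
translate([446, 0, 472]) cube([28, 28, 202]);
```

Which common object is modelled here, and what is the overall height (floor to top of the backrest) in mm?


A chair. The overall height is 833 mm.

A slab on four corner posts with a tall panel at the back — a chair. The seat slab sits at z = 434 with thickness 38, and the 361 mm backrest starts at the seat top, so the overall height is 434 + 38 + 361 = 833 mm.


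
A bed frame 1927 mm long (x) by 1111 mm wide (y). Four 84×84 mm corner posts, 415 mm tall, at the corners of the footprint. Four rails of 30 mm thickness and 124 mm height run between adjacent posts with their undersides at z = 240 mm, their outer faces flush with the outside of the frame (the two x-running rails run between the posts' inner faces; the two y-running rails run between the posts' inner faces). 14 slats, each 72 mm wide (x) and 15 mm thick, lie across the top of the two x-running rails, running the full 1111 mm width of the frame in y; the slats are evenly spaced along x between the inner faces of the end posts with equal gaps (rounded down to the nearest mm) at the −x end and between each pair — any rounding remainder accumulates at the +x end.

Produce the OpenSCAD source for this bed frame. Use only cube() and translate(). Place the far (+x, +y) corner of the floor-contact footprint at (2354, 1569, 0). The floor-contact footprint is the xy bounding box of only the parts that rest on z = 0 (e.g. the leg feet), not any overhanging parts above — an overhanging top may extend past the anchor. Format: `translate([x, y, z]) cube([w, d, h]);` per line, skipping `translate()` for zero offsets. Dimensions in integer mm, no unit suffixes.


// slat z = rail_z + rail_h = 240 + 124 = 364
// slat gap = ⌊(1759 − 14·72) / 15⌋ = 50
translate([427, 458, 0]) cube([84, 84, 415]);
translate([427, 1485, 0]) cube([84, 84, 415]);
translate([2270, 458, 0]) cube([84, 84, 415]);
translate([2270, 1485, 0]) cube([84, 84, 415]);
translate([511, 458, 240]) cube([1759, 30, 124]);
translate([511, 1539, 240]) cube([1759, 30, 124]);
translate([427, 542, 240]) cube([30, 943, 124]);
translate([2324, 542, 240]) cube([30, 943, 124]);
translate([561, 458, 364]) cube([72, 1111, 15]);
translate([683, 458, 364]) cube([72, 1111, 15]);
translate([805, 458, 364]) cube([72, 1111, 15]);
translate([927, 458, 364]) cube([72, 1111, 15]);
translate([1049, 458, 364]) cube([72, 1111, 15]);
translate([1171, 458, 364]) cube([72, 1111, 15]);
translate([1293, 458, 364]) cube([72, 1111, 15]);
translate([1415, 458, 364]) cube([72, 1111, 15]);
translate([1537, 458, 364]) cube([72, 1111, 15]);
translate([1659, 458, 364]) cube([72, 1111, 15]);
translate([1781, 458, 364]) cube([72, 1111, 15]);
translate([1903, 458, 364]) cube([72, 1111, 15]);
translate([2025, 458, 364]) cube([72, 1111, 15]);
translate([2147, 458, 364]) cube([72, 1111, 15]);


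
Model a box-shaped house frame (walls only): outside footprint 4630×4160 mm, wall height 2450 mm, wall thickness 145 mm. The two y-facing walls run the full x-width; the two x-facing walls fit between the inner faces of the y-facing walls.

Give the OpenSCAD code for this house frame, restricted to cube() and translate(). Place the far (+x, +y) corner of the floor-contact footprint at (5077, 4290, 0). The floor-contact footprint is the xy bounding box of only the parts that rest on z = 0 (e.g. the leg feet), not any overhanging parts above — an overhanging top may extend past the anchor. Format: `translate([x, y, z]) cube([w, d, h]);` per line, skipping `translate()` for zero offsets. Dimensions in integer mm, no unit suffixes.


translate([447, 130, 0]) cube([4630, 145, 2450]);
translate([447, 4145, 0]) cube([4630, 145, 2450]);
translate([447, 275, 0]) cube([145, 3870, 2450]);
translate([4932, 275, 0]) cube([145, 3870, 2450]);


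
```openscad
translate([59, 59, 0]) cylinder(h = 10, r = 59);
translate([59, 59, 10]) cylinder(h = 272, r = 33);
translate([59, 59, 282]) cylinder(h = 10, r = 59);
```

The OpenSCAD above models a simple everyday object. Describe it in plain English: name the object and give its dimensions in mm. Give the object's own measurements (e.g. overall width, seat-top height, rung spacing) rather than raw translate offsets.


A spool: two coaxial disc flanges of radius 59 mm and thickness 10 mm, joined by a core cylinder of radius 33 mm and height 272 mm. The lower flange rests on z = 0 and the three cylinders share a vertical axis.


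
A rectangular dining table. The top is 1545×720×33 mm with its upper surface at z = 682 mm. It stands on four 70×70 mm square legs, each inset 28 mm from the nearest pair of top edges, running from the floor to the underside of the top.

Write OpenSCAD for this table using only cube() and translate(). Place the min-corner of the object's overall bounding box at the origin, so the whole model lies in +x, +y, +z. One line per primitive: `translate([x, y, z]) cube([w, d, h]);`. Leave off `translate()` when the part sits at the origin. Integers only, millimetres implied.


translate([0, 0, 649]) cube([1545, 720, 33]);
translate([28, 28, 0]) cube([70, 70, 649]);
translate([1447, 28, 0]) cube([70, 70, 649]);
translate([28, 622, 0]) cube([70, 70, 649]);
translate([1447, 622, 0]) cube([70, 70, 649]);


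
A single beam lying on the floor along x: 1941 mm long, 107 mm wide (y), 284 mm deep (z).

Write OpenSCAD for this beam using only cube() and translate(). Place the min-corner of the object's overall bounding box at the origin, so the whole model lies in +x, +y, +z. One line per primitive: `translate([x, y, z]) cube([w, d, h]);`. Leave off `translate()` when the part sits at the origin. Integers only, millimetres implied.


cube([1941, 107, 284]);


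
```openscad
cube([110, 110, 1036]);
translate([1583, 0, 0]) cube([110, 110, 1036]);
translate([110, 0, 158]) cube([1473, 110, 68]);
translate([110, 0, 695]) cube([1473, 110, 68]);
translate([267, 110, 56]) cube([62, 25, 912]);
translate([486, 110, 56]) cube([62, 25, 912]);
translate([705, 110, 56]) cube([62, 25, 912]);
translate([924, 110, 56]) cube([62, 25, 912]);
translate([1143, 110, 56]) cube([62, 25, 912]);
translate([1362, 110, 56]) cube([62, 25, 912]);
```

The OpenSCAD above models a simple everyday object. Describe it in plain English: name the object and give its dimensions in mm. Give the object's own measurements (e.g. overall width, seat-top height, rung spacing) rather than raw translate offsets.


A fence section. Two 110×110 mm posts, 1036 mm tall, stand on the floor with a clear span of 1473 mm between their inner faces. Two horizontal rails of 110×68 mm section span the gap between the posts with their undersides at z = 158 mm and z = 695 mm, flush with the posts' −y face. 6 pickets, each 62 mm wide, 25 mm thick and 912 mm tall, are fixed to the +y face of the rails with their bottoms at z = 56 mm, spaced across the span with a 157 mm gap after the −x post and between neighbouring pickets, with 159 mm left before the +x post.


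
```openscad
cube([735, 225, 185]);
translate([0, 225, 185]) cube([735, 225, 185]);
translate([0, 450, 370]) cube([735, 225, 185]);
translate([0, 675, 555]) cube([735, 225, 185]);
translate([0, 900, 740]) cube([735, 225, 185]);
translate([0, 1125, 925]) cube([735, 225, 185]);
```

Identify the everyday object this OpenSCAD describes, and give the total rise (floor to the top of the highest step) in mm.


A staircase. The total rise is 1110 mm.

6 identical blocks, each offset up and back from the previous — a staircase. Each step is 185 mm tall and there are 6 of them, so the total rise is 6 × 185 = 1110 mm.


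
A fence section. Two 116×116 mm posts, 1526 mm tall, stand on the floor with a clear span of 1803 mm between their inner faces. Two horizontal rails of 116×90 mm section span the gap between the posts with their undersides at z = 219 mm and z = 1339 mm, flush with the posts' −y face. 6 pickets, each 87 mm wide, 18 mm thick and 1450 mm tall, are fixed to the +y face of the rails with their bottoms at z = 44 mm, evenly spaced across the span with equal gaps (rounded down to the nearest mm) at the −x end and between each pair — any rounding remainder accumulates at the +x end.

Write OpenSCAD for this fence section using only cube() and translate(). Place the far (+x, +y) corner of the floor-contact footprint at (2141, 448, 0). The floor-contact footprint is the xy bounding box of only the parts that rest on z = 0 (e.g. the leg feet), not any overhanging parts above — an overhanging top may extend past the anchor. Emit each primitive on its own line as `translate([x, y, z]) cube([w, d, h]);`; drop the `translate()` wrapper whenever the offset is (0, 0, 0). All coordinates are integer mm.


translate([106, 332, 0]) cube([116, 116, 1526]);
translate([2025, 332, 0]) cube([116, 116, 1526]);
translate([222, 332, 219]) cube([1803, 116, 90]);
translate([222, 332, 1339]) cube([1803, 116, 90]);
translate([405, 448, 44]) cube([87, 18, 1450]);
translate([675, 448, 44]) cube([87, 18, 1450]);
translate([945, 448, 44]) cube([87, 18, 1450]);
translate([1215, 448, 44]) cube([87, 18, 1450]);
translate([1485, 448, 44]) cube([87, 18, 1450]);
translate([1755, 448, 44]) cube([87, 18, 1450]);


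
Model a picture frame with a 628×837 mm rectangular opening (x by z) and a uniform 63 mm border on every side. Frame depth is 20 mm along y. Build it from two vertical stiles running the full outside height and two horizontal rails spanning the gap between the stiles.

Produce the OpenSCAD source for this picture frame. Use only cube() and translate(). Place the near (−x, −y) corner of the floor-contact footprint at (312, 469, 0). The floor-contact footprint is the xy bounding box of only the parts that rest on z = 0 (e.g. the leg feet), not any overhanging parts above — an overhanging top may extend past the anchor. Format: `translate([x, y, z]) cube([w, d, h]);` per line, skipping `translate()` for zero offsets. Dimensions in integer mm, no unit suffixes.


translate([312, 469, 0]) cube([63, 20, 963]);
translate([1003, 469, 0]) cube([63, 20, 963]);
translate([375, 469, 0]) cube([628, 20, 63]);
translate([375, 469, 900]) cube([628, 20, 63]);


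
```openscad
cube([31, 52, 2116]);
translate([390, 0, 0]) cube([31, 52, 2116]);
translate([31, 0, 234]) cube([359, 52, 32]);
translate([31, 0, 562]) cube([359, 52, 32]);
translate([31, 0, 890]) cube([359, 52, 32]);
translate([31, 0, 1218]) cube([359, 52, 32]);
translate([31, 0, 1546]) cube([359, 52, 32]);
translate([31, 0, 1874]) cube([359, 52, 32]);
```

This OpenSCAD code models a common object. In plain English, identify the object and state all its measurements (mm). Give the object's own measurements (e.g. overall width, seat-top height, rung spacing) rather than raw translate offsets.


A straight ladder. Two 31×52 mm vertical rails, 2116 mm tall, stand 421 mm apart (outside-to-outside) with their front faces coplanar on the −y side. 6 rungs, each 52 mm deep and 32 mm tall, span between the inner faces of the rails, front faces flush with the rails. The lowest rung's underside is at z = 234 mm and rungs are spaced 328 mm apart (underside to underside).


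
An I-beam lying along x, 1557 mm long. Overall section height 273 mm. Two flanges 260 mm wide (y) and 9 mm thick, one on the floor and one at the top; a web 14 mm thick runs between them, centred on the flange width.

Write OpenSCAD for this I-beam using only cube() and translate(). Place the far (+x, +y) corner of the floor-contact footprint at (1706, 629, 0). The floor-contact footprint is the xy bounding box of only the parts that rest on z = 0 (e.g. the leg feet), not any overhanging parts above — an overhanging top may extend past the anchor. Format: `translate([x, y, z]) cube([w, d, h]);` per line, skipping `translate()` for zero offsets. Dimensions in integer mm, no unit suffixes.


translate([149, 369, 0]) cube([1557, 260, 9]);
translate([149, 492, 9]) cube([1557, 14, 255]);
translate([149, 369, 264]) cube([1557, 260, 9]);


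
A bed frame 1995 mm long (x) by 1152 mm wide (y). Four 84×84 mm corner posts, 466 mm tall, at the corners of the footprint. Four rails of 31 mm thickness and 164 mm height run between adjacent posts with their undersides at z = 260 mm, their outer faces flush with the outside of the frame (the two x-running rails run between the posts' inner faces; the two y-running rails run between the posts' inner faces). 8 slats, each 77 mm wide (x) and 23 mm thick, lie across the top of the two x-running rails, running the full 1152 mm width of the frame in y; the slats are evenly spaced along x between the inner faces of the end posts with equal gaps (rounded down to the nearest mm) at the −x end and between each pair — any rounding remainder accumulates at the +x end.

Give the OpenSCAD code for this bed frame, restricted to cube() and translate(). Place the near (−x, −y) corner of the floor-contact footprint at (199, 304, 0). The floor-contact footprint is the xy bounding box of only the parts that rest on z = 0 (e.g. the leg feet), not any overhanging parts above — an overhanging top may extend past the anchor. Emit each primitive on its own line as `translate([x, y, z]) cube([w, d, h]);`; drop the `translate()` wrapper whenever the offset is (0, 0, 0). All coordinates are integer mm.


translate([199, 304, 0]) cube([84, 84, 466]);
translate([199, 1372, 0]) cube([84, 84, 466]);
translate([2110, 304, 0]) cube([84, 84, 466]);
translate([2110, 1372, 0]) cube([84, 84, 466]);
translate([283, 304, 260]) cube([1827, 31, 164]);
translate([283, 1425, 260]) cube([1827, 31, 164]);
translate([199, 388, 260]) cube([31, 984, 164]);
translate([2163, 388, 260]) cube([31, 984, 164]);
translate([417, 304, 424]) cube([77, 1152, 23]);
translate([628, 304, 424]) cube([77, 1152, 23]);
translate([839, 304, 424]) cube([77, 1152, 23]);
translate([1050, 304, 424]) cube([77, 1152, 23]);
translate([1261, 304, 424]) cube([77, 1152, 23]);
translate([1472, 304, 424]) cube([77, 1152, 23]);
translate([1683, 304, 424]) cube([77, 1152, 23]);
translate([1894, 304, 424]) cube([77, 1152, 23]);


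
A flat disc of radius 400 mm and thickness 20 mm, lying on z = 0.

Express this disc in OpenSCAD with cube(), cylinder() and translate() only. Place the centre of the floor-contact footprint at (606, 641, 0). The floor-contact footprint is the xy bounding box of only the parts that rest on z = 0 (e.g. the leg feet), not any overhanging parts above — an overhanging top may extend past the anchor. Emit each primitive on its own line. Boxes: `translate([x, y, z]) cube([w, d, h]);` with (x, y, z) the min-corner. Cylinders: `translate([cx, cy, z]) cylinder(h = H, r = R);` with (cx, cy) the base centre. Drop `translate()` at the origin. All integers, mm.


translate([606, 641, 0]) cylinder(h = 20, r = 400);


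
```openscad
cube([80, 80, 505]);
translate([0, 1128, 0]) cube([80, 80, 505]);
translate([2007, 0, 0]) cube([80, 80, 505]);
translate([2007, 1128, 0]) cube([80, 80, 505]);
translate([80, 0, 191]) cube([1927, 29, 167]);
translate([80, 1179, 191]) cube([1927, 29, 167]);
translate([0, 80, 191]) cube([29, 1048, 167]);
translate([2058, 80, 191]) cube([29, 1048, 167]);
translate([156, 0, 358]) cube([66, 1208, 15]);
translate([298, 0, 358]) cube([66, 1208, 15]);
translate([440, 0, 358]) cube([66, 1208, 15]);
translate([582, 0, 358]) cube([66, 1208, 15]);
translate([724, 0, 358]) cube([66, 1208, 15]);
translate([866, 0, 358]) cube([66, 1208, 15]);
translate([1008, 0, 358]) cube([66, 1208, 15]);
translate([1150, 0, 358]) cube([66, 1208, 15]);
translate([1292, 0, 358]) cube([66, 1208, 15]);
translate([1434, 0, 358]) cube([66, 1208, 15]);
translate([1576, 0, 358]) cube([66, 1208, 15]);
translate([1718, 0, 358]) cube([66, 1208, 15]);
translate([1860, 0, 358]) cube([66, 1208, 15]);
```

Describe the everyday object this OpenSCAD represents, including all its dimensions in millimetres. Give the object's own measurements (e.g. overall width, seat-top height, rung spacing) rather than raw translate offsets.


A bed frame 2087 mm long (x) by 1208 mm wide (y). Four 80×80 mm corner posts, 505 mm tall, at the corners of the footprint. Four rails of 29 mm thickness and 167 mm height run between adjacent posts with their undersides at z = 191 mm, their outer faces flush with the outside of the frame (the two x-running rails run between the posts' inner faces; the two y-running rails run between the posts' inner faces). 13 slats, each 66 mm wide (x) and 15 mm thick, lie across the top of the two x-running rails, running the full 1208 mm width of the frame in y; along x they sit between the end posts with a 76 mm gap after the −x posts and between neighbouring slats, leaving 81 mm before the +x posts.


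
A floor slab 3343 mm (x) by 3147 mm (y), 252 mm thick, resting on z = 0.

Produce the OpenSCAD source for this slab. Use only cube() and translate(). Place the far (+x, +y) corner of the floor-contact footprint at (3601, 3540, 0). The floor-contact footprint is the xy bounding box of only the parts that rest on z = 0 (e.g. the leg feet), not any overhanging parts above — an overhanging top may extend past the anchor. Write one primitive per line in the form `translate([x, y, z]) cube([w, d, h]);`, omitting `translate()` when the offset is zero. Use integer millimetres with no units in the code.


translate([258, 393, 0]) cube([3343, 3147, 252]);


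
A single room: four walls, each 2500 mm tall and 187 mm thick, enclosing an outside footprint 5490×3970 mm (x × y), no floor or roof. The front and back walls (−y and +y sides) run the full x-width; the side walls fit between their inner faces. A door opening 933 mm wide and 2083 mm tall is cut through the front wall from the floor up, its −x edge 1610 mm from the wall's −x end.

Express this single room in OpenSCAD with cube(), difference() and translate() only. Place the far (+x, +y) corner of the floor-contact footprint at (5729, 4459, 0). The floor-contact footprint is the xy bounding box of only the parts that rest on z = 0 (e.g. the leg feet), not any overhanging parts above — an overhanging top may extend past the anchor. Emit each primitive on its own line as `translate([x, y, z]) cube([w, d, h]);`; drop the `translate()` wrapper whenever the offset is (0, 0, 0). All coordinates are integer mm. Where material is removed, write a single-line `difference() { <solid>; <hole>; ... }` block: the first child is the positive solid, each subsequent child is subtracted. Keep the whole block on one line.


difference() { translate([239, 489, 0]) cube([5490, 187, 2500]); translate([1849, 489, 0]) cube([933, 187, 2083]); }
translate([239, 4272, 0]) cube([5490, 187, 2500]);
translate([239, 676, 0]) cube([187, 3596, 2500]);
translate([5542, 676, 0]) cube([187, 3596, 2500]);


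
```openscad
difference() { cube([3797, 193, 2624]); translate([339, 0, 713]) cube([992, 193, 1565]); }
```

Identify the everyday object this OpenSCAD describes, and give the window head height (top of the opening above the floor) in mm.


A wall with a window opening. The window head height is 2278 mm.

A wall with a rectangular opening subtracted — a window. Sill at z = 713, opening 1565 mm tall, so the head is at 713 + 1565 = 2278 mm.


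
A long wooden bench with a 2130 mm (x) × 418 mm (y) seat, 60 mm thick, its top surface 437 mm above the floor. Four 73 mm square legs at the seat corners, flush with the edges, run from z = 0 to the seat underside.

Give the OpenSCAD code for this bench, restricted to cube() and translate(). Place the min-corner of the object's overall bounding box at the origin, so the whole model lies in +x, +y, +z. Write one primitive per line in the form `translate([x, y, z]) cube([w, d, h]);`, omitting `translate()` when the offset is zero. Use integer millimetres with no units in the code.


translate([0, 0, 377]) cube([2130, 418, 60]);
cube([73, 73, 377]);
translate([0, 345, 0]) cube([73, 73, 377]);
translate([2057, 0, 0]) cube([73, 73, 377]);
translate([2057, 345, 0]) cube([73, 73, 377]);


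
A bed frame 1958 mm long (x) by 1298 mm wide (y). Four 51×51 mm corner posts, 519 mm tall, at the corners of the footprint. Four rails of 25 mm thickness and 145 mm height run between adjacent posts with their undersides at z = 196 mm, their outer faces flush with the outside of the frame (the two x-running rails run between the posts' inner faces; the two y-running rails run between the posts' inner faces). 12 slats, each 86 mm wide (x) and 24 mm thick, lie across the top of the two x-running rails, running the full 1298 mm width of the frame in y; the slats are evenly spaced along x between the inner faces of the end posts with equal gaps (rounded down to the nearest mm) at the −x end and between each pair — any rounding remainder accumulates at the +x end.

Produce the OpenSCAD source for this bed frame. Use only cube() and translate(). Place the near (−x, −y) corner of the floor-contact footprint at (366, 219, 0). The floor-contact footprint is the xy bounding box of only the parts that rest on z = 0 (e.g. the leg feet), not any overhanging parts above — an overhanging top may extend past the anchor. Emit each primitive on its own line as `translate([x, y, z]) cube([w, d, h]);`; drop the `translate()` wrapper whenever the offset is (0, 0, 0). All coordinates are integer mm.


translate([366, 219, 0]) cube([51, 51, 519]);
translate([366, 1466, 0]) cube([51, 51, 519]);
translate([2273, 219, 0]) cube([51, 51, 519]);
translate([2273, 1466, 0]) cube([51, 51, 519]);
translate([417, 219, 196]) cube([1856, 25, 145]);
translate([417, 1492, 196]) cube([1856, 25, 145]);
translate([366, 270, 196]) cube([25, 1196, 145]);
translate([2299, 270, 196]) cube([25, 1196, 145]);
translate([480, 219, 341]) cube([86, 1298, 24]);
translate([629, 219, 341]) cube([86, 1298, 24]);
translate([778, 219, 341]) cube([86, 1298, 24]);
translate([927, 219, 341]) cube([86, 1298, 24]);
translate([1076, 219, 341]) cube([86, 1298, 24]);
translate([1225, 219, 341]) cube([86, 1298, 24]);
translate([1374, 219, 341]) cube([86, 1298, 24]);
translate([1523, 219, 341]) cube([86, 1298, 24]);
translate([1672, 219, 341]) cube([86, 1298, 24]);
translate([1821, 219, 341]) cube([86, 1298, 24]);
translate([1970, 219, 341]) cube([86, 1298, 24]);
translate([2119, 219, 341]) cube([86, 1298, 24]);


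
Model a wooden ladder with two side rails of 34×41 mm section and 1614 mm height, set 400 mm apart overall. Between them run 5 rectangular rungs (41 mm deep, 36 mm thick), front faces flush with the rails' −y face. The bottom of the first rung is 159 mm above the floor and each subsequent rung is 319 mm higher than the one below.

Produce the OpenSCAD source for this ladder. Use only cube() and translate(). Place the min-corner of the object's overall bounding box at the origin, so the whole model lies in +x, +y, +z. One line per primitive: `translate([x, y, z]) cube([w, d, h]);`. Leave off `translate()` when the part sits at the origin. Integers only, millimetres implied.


cube([34, 41, 1614]);
translate([366, 0, 0]) cube([34, 41, 1614]);
translate([34, 0, 159]) cube([332, 41, 36]);
translate([34, 0, 478]) cube([332, 41, 36]);
translate([34, 0, 797]) cube([332, 41, 36]);
translate([34, 0, 1116]) cube([332, 41, 36]);
translate([34, 0, 1435]) cube([332, 41, 36]);


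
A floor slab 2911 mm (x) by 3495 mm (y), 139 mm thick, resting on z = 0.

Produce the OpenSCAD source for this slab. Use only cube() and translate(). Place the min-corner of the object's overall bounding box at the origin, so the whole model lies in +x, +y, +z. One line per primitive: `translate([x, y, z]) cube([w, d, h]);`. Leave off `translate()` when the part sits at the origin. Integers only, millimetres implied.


cube([2911, 3495, 139]);


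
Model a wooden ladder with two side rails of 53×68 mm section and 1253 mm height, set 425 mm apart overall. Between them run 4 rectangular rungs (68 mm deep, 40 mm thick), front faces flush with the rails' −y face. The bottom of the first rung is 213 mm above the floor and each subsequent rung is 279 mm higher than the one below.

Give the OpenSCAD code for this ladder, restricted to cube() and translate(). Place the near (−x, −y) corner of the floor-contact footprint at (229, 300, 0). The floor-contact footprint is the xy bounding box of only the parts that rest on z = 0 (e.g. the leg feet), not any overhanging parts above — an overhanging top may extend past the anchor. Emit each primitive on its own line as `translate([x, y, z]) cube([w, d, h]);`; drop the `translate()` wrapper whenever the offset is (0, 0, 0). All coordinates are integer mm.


translate([229, 300, 0]) cube([53, 68, 1253]);
translate([601, 300, 0]) cube([53, 68, 1253]);
translate([282, 300, 213]) cube([319, 68, 40]);
translate([282, 300, 492]) cube([319, 68, 40]);
translate([282, 300, 771]) cube([319, 68, 40]);
translate([282, 300, 1050]) cube([319, 68, 40]);


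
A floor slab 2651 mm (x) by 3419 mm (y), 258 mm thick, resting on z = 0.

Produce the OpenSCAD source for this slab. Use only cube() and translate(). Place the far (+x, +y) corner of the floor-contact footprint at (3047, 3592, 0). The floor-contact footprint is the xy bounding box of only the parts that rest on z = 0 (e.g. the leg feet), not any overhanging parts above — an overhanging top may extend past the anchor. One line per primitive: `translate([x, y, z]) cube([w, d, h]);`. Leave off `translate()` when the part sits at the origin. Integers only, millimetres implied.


translate([396, 173, 0]) cube([2651, 3419, 258]);


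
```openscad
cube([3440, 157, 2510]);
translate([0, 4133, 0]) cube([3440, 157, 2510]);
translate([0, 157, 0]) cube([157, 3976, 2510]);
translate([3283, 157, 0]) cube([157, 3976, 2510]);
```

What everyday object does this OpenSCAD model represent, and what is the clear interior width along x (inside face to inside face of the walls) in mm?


A house (or room) frame. The interior width is 3126 mm.

Four 2510 mm walls enclosing a rectangle with no floor or roof — a room or house frame. Outside width is 3440 mm and wall thickness is 157 mm, so the interior width is 3440 − 2 × 157 = 3126 mm.


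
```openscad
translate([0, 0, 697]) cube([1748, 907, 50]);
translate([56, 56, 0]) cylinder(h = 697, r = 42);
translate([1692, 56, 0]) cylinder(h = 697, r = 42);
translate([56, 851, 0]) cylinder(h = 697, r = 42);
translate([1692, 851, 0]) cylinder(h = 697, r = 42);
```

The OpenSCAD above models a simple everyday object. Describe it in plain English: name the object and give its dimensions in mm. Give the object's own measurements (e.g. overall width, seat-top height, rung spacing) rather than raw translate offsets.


A table: top 1748 mm (x) × 907 mm (y), 50 mm thick, upper face at z = 747 mm, on four round legs of 84 mm diameter, each leg's bounding box inset 14 mm from the nearest pair of top edges from z = 0 to the bottom of the top.


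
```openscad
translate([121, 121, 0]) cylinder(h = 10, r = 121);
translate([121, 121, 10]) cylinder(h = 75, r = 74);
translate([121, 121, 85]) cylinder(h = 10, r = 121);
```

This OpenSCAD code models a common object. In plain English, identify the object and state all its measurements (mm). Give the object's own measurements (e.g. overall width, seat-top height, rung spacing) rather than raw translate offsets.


A spool: two coaxial disc flanges of radius 121 mm and thickness 10 mm, joined by a core cylinder of radius 74 mm and height 75 mm. The lower flange rests on z = 0 and the three cylinders share a vertical axis.


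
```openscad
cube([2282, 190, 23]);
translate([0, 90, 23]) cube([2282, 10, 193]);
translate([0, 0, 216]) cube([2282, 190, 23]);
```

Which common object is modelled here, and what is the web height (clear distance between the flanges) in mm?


An I-beam. The web height is 193 mm.

Two wide flanges with a thin centred web — an I-beam. Overall 239 mm minus two 23 mm flanges gives a web of 239 − 2·23 = 193 mm.


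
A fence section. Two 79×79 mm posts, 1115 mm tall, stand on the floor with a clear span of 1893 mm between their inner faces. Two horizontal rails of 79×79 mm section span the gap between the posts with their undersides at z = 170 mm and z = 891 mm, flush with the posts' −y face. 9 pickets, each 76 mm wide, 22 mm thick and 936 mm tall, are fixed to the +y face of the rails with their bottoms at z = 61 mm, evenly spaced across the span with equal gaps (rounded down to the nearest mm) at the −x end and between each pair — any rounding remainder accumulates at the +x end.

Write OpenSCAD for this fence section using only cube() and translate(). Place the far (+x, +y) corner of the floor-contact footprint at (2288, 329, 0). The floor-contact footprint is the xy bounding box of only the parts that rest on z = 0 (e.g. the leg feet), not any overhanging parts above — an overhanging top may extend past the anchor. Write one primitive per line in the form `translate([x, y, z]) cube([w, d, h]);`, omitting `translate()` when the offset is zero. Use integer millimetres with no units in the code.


translate([237, 250, 0]) cube([79, 79, 1115]);
translate([2209, 250, 0]) cube([79, 79, 1115]);
translate([316, 250, 170]) cube([1893, 79, 79]);
translate([316, 250, 891]) cube([1893, 79, 79]);
translate([436, 329, 61]) cube([76, 22, 936]);
translate([632, 329, 61]) cube([76, 22, 936]);
translate([828, 329, 61]) cube([76, 22, 936]);
translate([1024, 329, 61]) cube([76, 22, 936]);
translate([1220, 329, 61]) cube([76, 22, 936]);
translate([1416, 329, 61]) cube([76, 22, 936]);
translate([1612, 329, 61]) cube([76, 22, 936]);
translate([1808, 329, 61]) cube([76, 22, 936]);
translate([2004, 329, 61]) cube([76, 22, 936]);
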